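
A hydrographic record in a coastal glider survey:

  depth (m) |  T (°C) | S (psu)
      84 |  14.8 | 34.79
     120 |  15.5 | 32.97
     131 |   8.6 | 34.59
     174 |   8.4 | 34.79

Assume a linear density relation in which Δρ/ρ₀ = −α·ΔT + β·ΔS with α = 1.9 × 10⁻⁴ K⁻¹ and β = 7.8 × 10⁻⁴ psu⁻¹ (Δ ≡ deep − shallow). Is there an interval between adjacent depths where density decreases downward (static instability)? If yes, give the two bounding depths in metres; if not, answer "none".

Evaluate Δρ/ρ₀ = −αΔT + βΔS across each adjacent pair:
  84–120 m: −αΔT+βΔS = −(1.9 × 10⁻⁴)(+0.7)+(7.8 × 10⁻⁴)(-1.82) = -1.6 × 10⁻³ → UNSTABLE
  120–131 m: −αΔT+βΔS = −(1.9 × 10⁻⁴)(-6.9)+(7.8 × 10⁻⁴)(+1.62) = 2.6 × 10⁻³ → stable
  131–174 m: −αΔT+βΔS = −(1.9 × 10⁻⁴)(-0.2)+(7.8 × 10⁻⁴)(+0.20) = 1.9 × 10⁻⁴ → stable
The 84–120 m interval has Δρ < 0: lighter water underlies denser water.

84–120 m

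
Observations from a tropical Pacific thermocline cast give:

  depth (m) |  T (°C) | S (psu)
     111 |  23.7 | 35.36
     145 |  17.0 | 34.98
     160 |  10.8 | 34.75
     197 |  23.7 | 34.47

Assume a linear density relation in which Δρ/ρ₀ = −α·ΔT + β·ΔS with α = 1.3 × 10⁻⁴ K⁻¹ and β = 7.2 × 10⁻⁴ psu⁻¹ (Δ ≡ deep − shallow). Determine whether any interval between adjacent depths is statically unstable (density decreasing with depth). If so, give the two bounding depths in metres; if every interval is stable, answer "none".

160–197 m

Evaluate Δρ/ρ₀ = −αΔT + βΔS across each adjacent pair:
  111–145 m: −αΔT+βΔS = −(1.3 × 10⁻⁴)(-6.7)+(7.2 × 10⁻⁴)(-0.38) = 6.0 × 10⁻⁴ → stable
  145–160 m: −αΔT+βΔS = −(1.3 × 10⁻⁴)(-6.2)+(7.2 × 10⁻⁴)(-0.23) = 6.4 × 10⁻⁴ → stable
  160–197 m: −αΔT+βΔS = −(1.3 × 10⁻⁴)(+12.9)+(7.2 × 10⁻⁴)(-0.28) = -1.9 × 10⁻³ → UNSTABLE
The 160–197 m interval has Δρ < 0: lighter water underlies denser water.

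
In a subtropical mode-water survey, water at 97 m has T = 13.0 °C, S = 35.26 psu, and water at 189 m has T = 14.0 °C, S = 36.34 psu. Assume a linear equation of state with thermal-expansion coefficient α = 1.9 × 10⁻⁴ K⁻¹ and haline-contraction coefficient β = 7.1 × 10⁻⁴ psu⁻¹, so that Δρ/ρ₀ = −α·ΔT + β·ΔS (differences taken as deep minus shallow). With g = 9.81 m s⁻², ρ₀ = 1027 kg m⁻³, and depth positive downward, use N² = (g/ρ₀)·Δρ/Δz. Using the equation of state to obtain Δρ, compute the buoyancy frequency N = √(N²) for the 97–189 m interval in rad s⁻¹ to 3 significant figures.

7.84 × 10⁻³ rad s⁻¹

ΔT = +1.0 K, ΔS = +1.08 psu (deep − shallow).
Δρ/ρ₀ = −αΔT + βΔS = -1.90 × 10⁻⁴ + 7.668 × 10⁻⁴ = 5.768 × 10⁻⁴, so Δρ ≈ 0.5924 kg m⁻³.
N² = (g/ρ₀)·Δρ/Δz = g·(Δρ/ρ₀)/Δz = 9.81 × 5.768 × 10⁻⁴ / 92 = 6.1504 × 10⁻⁵ s⁻².
N = √(6.1504 × 10⁻⁵) = 7.8424 × 10⁻³ rad s⁻¹ ≈ 7.84 × 10⁻³ rad s⁻¹.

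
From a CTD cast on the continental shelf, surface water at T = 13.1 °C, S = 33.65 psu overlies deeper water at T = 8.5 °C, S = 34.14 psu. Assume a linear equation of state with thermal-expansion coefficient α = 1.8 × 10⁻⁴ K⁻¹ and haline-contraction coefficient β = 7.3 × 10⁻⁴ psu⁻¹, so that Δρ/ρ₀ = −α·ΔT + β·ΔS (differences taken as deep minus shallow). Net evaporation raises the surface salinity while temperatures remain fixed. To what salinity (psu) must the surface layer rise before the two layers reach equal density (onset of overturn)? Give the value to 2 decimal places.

Neutral buoyancy requires −α(T_deep − T_surf) + β(S_deep − S_surf′) = 0.
S_surf′ = S_deep − (α/β)·ΔT = 34.14 − (1.8 × 10⁻⁴/7.3 × 10⁻⁴)·(-4.6) = 35.2742 psu.
Increase required: 35.2742 − 33.65 = 1.6242 psu.

35.27 psu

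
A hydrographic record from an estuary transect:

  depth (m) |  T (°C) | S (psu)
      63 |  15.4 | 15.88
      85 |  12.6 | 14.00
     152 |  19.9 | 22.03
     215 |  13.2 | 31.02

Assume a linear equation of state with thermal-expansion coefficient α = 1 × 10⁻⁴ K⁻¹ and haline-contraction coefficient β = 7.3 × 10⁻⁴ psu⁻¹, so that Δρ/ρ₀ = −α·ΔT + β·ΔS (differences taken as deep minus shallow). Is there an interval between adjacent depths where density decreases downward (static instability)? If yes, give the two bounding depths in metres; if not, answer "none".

63–85 m

Evaluate Δρ/ρ₀ = −αΔT + βΔS across each adjacent pair:
  63–85 m: −αΔT+βΔS = −(1 × 10⁻⁴)(-2.8)+(7.3 × 10⁻⁴)(-1.88) = -1.1 × 10⁻³ → UNSTABLE
  85–152 m: −αΔT+βΔS = −(1 × 10⁻⁴)(+7.3)+(7.3 × 10⁻⁴)(+8.03) = 5.1 × 10⁻³ → stable
  152–215 m: −αΔT+βΔS = −(1 × 10⁻⁴)(-6.7)+(7.3 × 10⁻⁴)(+8.99) = 7.2 × 10⁻³ → stable
The 63–85 m interval has Δρ < 0: lighter water underlies denser water.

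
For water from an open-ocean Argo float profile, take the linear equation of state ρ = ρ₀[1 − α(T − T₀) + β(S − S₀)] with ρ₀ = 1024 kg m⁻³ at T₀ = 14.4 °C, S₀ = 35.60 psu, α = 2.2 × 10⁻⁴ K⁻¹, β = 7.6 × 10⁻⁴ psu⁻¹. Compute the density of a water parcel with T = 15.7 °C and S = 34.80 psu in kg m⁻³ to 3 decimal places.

1023.085 kg m⁻³

T − T₀ = +1.3 K, S − S₀ = -0.80 psu.
Bracket = 1 − α·(+1.3) + β·(-0.80) = 1 + (-8.94 × 10⁻⁴) = 0.9991060.
ρ = 1024 × 0.9991060 = 1023.085 kg m⁻³.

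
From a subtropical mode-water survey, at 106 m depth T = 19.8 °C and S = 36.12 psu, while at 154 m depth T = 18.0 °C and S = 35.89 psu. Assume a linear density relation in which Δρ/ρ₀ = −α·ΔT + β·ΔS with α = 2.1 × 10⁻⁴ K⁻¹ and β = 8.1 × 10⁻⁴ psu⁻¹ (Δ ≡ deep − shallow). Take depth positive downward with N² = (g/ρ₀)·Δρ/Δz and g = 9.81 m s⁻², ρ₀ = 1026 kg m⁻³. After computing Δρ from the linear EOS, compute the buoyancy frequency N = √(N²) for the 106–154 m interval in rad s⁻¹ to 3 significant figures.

6.26 × 10⁻³ rad s⁻¹

ΔT = -1.8 K, ΔS = -0.23 psu (deep − shallow).
Δρ/ρ₀ = −αΔT + βΔS = 3.78 × 10⁻⁴ − 1.863 × 10⁻⁴ = 1.917 × 10⁻⁴, so Δρ ≈ 0.1967 kg m⁻³.
N² = (g/ρ₀)·Δρ/Δz = g·(Δρ/ρ₀)/Δz = 9.81 × 1.917 × 10⁻⁴ / 48 = 3.9179 × 10⁻⁵ s⁻².
N = √(3.9179 × 10⁻⁵) = 6.2593 × 10⁻³ rad s⁻¹ ≈ 6.26 × 10⁻³ rad s⁻¹.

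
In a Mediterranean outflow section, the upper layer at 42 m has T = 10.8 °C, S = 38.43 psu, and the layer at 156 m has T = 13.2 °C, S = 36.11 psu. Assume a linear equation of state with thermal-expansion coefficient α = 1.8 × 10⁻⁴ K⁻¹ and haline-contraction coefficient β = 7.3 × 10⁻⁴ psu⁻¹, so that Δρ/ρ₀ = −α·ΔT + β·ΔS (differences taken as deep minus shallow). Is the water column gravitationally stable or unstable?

ΔT = 13.2 − 10.8 = +2.4 K and ΔS = 36.11 − 38.43 = -2.32 psu (deep − shallow).
−αΔT = -4.32 × 10⁻⁴; βΔS = -1.6936 × 10⁻³; sum Δρ/ρ₀ = -2.1256 × 10⁻³.
Δρ/ρ₀ < 0, so Δρ < 0: deeper water is lighter → statically unstable; the column would overturn.

unstable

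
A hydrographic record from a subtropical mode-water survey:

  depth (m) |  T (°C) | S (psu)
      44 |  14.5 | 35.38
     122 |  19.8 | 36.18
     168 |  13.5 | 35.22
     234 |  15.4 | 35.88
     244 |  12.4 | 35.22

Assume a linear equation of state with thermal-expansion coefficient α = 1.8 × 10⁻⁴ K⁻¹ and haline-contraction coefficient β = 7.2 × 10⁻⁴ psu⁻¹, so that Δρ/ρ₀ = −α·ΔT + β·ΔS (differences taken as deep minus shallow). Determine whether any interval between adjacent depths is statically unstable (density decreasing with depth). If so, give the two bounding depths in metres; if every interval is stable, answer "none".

44–122 m

Evaluate Δρ/ρ₀ = −αΔT + βΔS across each adjacent pair:
  44–122 m: −αΔT+βΔS = −(1.8 × 10⁻⁴)(+5.3)+(7.2 × 10⁻⁴)(+0.80) = -3.8 × 10⁻⁴ → UNSTABLE
  122–168 m: −αΔT+βΔS = −(1.8 × 10⁻⁴)(-6.3)+(7.2 × 10⁻⁴)(-0.96) = 4.4 × 10⁻⁴ → stable
  168–234 m: −αΔT+βΔS = −(1.8 × 10⁻⁴)(+1.9)+(7.2 × 10⁻⁴)(+0.66) = 1.3 × 10⁻⁴ → stable
  234–244 m: −αΔT+βΔS = −(1.8 × 10⁻⁴)(-3.0)+(7.2 × 10⁻⁴)(-0.66) = 6.5 × 10⁻⁵ → stable
The 44–122 m interval has Δρ < 0: lighter water underlies denser water.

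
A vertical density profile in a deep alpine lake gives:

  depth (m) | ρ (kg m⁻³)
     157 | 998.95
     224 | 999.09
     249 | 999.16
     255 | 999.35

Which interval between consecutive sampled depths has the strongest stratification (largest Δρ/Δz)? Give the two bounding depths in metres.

249–255 m

Compute the density gradient over each adjacent pair:
  157–224 m: Δρ/Δz = 0.14/67 = 2.1 × 10⁻³ kg m⁻⁴
  224–249 m: Δρ/Δz = 0.07/25 = 2.8 × 10⁻³ kg m⁻⁴
  249–255 m: Δρ/Δz = 0.19/6 = 0.032 kg m⁻⁴
The largest gradient is in the 249–255 m interval — the pycnocline.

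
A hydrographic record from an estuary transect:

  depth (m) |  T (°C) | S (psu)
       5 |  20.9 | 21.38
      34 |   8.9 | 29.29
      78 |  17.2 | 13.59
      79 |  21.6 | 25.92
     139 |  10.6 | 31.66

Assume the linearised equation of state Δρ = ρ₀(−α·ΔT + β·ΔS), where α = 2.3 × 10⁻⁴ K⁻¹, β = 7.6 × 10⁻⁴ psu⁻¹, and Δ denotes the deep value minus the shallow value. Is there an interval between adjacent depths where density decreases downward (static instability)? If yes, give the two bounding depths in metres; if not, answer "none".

34–78 m

Evaluate Δρ/ρ₀ = −αΔT + βΔS across each adjacent pair:
  5–34 m: −αΔT+βΔS = −(2.3 × 10⁻⁴)(-12.0)+(7.6 × 10⁻⁴)(+7.91) = 8.8 × 10⁻³ → stable
  34–78 m: −αΔT+βΔS = −(2.3 × 10⁻⁴)(+8.3)+(7.6 × 10⁻⁴)(-15.70) = -0.014 → UNSTABLE
  78–79 m: −αΔT+βΔS = −(2.3 × 10⁻⁴)(+4.4)+(7.6 × 10⁻⁴)(+12.33) = 8.4 × 10⁻³ → stable
  79–139 m: −αΔT+βΔS = −(2.3 × 10⁻⁴)(-11.0)+(7.6 × 10⁻⁴)(+5.74) = 6.9 × 10⁻³ → stable
The 34–78 m interval has Δρ < 0: lighter water underlies denser water.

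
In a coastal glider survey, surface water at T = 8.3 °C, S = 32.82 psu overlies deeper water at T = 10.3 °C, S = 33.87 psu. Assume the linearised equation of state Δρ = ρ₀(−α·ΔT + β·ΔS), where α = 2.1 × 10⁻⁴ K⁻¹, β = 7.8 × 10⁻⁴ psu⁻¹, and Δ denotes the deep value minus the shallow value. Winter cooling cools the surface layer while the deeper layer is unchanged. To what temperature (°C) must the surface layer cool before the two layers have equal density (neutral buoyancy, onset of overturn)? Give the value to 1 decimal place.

6.4 °C

Neutral buoyancy requires Δρ = 0, i.e. −α(T_deep − T_surf′) + β(S_deep − S_surf) = 0.
T_surf′ = T_deep − (β/α)·ΔS = 10.3 − (7.8 × 10⁻⁴/2.1 × 10⁻⁴)·(+1.05) = 6.400 °C.
Cooling required: 8.3 − (6.400) = 1.900 °C.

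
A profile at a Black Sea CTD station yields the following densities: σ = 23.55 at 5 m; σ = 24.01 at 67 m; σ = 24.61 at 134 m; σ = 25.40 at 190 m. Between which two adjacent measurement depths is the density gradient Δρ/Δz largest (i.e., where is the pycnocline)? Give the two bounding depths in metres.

134–190 m

Compute the density gradient over each adjacent pair:
  5–67 m: Δρ/Δz = 0.46/62 = 7.4 × 10⁻³ kg m⁻⁴
  67–134 m: Δρ/Δz = 0.60/67 = 9.0 × 10⁻³ kg m⁻⁴
  134–190 m: Δρ/Δz = 0.79/56 = 0.014 kg m⁻⁴
The largest gradient is in the 134–190 m interval — the pycnocline.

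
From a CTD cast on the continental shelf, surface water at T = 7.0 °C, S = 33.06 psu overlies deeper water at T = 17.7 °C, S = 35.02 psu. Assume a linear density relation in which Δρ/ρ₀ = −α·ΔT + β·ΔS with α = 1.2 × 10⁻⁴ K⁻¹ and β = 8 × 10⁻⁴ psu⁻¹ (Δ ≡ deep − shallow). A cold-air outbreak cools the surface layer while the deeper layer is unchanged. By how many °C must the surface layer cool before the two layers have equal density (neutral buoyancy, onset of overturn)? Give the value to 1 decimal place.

Neutral buoyancy requires Δρ = 0, i.e. −α(T_deep − T_surf′) + β(S_deep − S_surf) = 0.
T_surf′ = T_deep − (β/α)·ΔS = 17.7 − (8 × 10⁻⁴/1.2 × 10⁻⁴)·(+1.96) = 4.633 °C.
Cooling required: 7.0 − (4.633) = 2.367 °C.

2.4 °C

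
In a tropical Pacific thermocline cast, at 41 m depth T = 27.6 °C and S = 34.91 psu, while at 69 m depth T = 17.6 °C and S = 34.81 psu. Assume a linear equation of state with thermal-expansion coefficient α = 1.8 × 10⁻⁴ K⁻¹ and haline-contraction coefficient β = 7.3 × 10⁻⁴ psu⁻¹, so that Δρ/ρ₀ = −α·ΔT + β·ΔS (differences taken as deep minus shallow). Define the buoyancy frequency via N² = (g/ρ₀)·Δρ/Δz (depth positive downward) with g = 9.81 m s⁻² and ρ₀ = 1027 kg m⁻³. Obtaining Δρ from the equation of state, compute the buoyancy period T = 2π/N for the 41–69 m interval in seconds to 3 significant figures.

255 s

ΔT = -10.0 K, ΔS = -0.10 psu (deep − shallow).
Δρ/ρ₀ = −αΔT + βΔS = 1.80 × 10⁻³ − 7.30 × 10⁻⁵ = 1.727 × 10⁻³, so Δρ ≈ 1.774 kg m⁻³.
N² = (g/ρ₀)·Δρ/Δz = g·(Δρ/ρ₀)/Δz = 9.81 × 1.727 × 10⁻³ / 28 = 6.0507 × 10⁻⁴ s⁻².
N = √(6.0507 × 10⁻⁴) = 0.024598 rad s⁻¹ → T = 2π/N = 255.43 s ≈ 255 s.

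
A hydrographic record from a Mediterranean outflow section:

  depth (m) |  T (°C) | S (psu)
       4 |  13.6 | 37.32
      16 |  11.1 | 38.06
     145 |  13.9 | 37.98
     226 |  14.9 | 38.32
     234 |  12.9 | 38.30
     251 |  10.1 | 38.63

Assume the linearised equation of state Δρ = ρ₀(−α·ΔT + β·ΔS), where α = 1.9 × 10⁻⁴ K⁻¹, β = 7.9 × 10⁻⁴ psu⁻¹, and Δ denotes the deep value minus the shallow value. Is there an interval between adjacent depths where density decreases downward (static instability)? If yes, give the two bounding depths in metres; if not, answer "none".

Evaluate Δρ/ρ₀ = −αΔT + βΔS across each adjacent pair:
  4–16 m: −αΔT+βΔS = −(1.9 × 10⁻⁴)(-2.5)+(7.9 × 10⁻⁴)(+0.74) = 1.1 × 10⁻³ → stable
  16–145 m: −αΔT+βΔS = −(1.9 × 10⁻⁴)(+2.8)+(7.9 × 10⁻⁴)(-0.08) = -6.0 × 10⁻⁴ → UNSTABLE
  145–226 m: −αΔT+βΔS = −(1.9 × 10⁻⁴)(+1.0)+(7.9 × 10⁻⁴)(+0.34) = 7.9 × 10⁻⁵ → stable
  226–234 m: −αΔT+βΔS = −(1.9 × 10⁻⁴)(-2.0)+(7.9 × 10⁻⁴)(-0.02) = 3.6 × 10⁻⁴ → stable
  234–251 m: −αΔT+βΔS = −(1.9 × 10⁻⁴)(-2.8)+(7.9 × 10⁻⁴)(+0.33) = 7.9 × 10⁻⁴ → stable
The 16–145 m interval has Δρ < 0: lighter water underlies denser water.

16–145 m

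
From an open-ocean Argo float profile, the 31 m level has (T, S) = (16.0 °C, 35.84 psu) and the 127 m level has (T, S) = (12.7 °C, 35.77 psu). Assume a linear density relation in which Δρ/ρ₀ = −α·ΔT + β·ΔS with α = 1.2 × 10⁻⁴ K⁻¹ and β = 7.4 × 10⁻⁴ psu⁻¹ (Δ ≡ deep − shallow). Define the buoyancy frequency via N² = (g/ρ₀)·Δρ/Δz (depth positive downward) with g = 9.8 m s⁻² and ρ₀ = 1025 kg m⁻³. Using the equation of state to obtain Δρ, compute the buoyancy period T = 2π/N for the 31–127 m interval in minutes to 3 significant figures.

17.7 min

ΔT = -3.3 K, ΔS = -0.07 psu (deep − shallow).
Δρ/ρ₀ = −αΔT + βΔS = 3.96 × 10⁻⁴ − 5.18 × 10⁻⁵ = 3.442 × 10⁻⁴, so Δρ ≈ 0.3528 kg m⁻³.
N² = (g/ρ₀)·Δρ/Δz = g·(Δρ/ρ₀)/Δz = 9.8 × 3.442 × 10⁻⁴ / 96 = 3.5137 × 10⁻⁵ s⁻².
N = √(3.5137 × 10⁻⁵) = 5.9276 × 10⁻³ rad s⁻¹ → T = 2π/N = 1.0600 × 10³ s = 17.667 min ≈ 17.7 min.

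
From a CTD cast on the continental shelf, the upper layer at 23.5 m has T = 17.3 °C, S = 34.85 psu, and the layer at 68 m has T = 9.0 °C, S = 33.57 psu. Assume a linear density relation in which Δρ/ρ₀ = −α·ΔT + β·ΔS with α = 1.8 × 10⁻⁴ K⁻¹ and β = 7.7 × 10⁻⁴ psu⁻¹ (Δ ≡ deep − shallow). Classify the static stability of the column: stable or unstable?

ΔT = 9.0 − 17.3 = -8.3 K and ΔS = 33.57 − 34.85 = -1.28 psu (deep − shallow).
−αΔT = 1.494 × 10⁻³; βΔS = -9.856 × 10⁻⁴; sum Δρ/ρ₀ = 5.084 × 10⁻⁴.
Δρ/ρ₀ > 0, so Δρ > 0: deeper water is denser → statically stable.

stable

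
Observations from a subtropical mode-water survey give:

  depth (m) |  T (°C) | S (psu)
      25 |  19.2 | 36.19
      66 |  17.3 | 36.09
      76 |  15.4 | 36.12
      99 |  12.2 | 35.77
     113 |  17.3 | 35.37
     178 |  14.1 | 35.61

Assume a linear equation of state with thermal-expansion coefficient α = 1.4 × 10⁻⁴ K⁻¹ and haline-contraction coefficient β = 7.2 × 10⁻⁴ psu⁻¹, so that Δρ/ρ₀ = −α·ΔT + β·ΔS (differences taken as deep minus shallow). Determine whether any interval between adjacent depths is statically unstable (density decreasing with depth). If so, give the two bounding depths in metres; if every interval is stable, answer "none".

99–113 m

Evaluate Δρ/ρ₀ = −αΔT + βΔS across each adjacent pair:
  25–66 m: −αΔT+βΔS = −(1.4 × 10⁻⁴)(-1.9)+(7.2 × 10⁻⁴)(-0.10) = 1.9 × 10⁻⁴ → stable
  66–76 m: −αΔT+βΔS = −(1.4 × 10⁻⁴)(-1.9)+(7.2 × 10⁻⁴)(+0.03) = 2.9 × 10⁻⁴ → stable
  76–99 m: −αΔT+βΔS = −(1.4 × 10⁻⁴)(-3.2)+(7.2 × 10⁻⁴)(-0.35) = 2.0 × 10⁻⁴ → stable
  99–113 m: −αΔT+βΔS = −(1.4 × 10⁻⁴)(+5.1)+(7.2 × 10⁻⁴)(-0.40) = -1.0 × 10⁻³ → UNSTABLE
  113–178 m: −αΔT+βΔS = −(1.4 × 10⁻⁴)(-3.2)+(7.2 × 10⁻⁴)(+0.24) = 6.2 × 10⁻⁴ → stable
The 99–113 m interval has Δρ < 0: lighter water underlies denser water.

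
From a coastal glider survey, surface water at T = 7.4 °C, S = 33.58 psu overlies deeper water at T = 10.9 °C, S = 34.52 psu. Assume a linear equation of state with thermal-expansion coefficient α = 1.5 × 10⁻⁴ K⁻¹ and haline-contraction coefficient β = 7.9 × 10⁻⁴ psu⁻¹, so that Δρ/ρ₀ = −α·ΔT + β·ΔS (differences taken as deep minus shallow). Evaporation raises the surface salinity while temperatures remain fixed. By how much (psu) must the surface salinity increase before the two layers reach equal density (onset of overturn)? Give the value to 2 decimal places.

Neutral buoyancy requires −α(T_deep − T_surf) + β(S_deep − S_surf′) = 0.
S_surf′ = S_deep − (α/β)·ΔT = 34.52 − (1.5 × 10⁻⁴/7.9 × 10⁻⁴)·(+3.5) = 33.8554 psu.
Increase required: 33.8554 − 33.58 = 0.2754 psu.

0.28 psu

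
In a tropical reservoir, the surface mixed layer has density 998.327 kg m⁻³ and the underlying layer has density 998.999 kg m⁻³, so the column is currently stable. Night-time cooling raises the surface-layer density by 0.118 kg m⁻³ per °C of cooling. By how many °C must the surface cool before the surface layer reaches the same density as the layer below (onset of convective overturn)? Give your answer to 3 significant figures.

Density deficit of the surface layer: 998.999 − 998.327 = 0.672 kg m⁻³.
Required change = 0.672 / 0.118 = 5.69 °C.

5.69 °C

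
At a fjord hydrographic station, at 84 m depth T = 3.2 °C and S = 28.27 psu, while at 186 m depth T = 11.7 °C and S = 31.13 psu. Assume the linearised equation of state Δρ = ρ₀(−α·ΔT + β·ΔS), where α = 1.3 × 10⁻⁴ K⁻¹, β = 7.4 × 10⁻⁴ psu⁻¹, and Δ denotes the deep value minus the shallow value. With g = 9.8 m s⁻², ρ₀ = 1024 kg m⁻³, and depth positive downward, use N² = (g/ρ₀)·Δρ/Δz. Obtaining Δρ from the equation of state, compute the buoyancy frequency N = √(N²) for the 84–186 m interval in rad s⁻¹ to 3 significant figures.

ΔT = +8.5 K, ΔS = +2.86 psu (deep − shallow).
Δρ/ρ₀ = −αΔT + βΔS = -1.105 × 10⁻³ + 2.1164 × 10⁻³ = 1.0114 × 10⁻³, so Δρ ≈ 1.036 kg m⁻³.
N² = (g/ρ₀)·Δρ/Δz = g·(Δρ/ρ₀)/Δz = 9.8 × 1.0114 × 10⁻³ / 102 = 9.7174 × 10⁻⁵ s⁻².
N = √(9.7174 × 10⁻⁵) = 9.8577 × 10⁻³ rad s⁻¹ ≈ 9.86 × 10⁻³ rad s⁻¹.

9.86 × 10⁻³ rad s⁻¹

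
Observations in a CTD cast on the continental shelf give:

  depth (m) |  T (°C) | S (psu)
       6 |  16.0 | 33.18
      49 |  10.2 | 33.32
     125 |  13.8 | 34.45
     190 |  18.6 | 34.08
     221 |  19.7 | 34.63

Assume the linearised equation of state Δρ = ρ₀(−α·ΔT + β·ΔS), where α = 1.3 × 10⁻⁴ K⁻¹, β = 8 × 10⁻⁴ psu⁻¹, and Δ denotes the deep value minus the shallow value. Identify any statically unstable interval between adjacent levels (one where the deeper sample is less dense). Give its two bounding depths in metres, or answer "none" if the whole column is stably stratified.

Evaluate Δρ/ρ₀ = −αΔT + βΔS across each adjacent pair:
  6–49 m: −αΔT+βΔS = −(1.3 × 10⁻⁴)(-5.8)+(8 × 10⁻⁴)(+0.14) = 8.7 × 10⁻⁴ → stable
  49–125 m: −αΔT+βΔS = −(1.3 × 10⁻⁴)(+3.6)+(8 × 10⁻⁴)(+1.13) = 4.4 × 10⁻⁴ → stable
  125–190 m: −αΔT+βΔS = −(1.3 × 10⁻⁴)(+4.8)+(8 × 10⁻⁴)(-0.37) = -9.2 × 10⁻⁴ → UNSTABLE
  190–221 m: −αΔT+βΔS = −(1.3 × 10⁻⁴)(+1.1)+(8 × 10⁻⁴)(+0.55) = 3.0 × 10⁻⁴ → stable
The 125–190 m interval has Δρ < 0: lighter water underlies denser water.

125–190 m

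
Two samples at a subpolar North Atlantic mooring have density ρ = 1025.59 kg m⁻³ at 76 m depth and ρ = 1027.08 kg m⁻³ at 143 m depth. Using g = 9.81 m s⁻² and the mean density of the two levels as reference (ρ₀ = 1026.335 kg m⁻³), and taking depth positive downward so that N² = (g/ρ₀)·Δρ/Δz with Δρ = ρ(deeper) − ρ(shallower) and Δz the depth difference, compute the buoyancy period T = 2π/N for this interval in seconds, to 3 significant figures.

Δρ = 1027.08 − 1025.59 = 1.49 kg m⁻³ over Δz = 143 − 76 = 67 m.
N² = (9.81/1026.335) × (1.49/67) = 2.1256 × 10⁻⁴ s⁻².
N = √(2.1256 × 10⁻⁴) = 0.014579 rad s⁻¹, so T = 2π/N = 430.98 s ≈ 431 s.

431 s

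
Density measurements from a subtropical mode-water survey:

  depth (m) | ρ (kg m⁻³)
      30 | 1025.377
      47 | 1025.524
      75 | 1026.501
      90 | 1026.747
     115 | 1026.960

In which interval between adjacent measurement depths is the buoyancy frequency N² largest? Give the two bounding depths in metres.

Compute the density gradient over each adjacent pair:
  30–47 m: Δρ/Δz = 0.147/17 = 8.6 × 10⁻³ kg m⁻⁴
  47–75 m: Δρ/Δz = 0.977/28 = 0.035 kg m⁻⁴
  75–90 m: Δρ/Δz = 0.246/15 = 0.016 kg m⁻⁴
  90–115 m: Δρ/Δz = 0.213/25 = 8.5 × 10⁻³ kg m⁻⁴
The largest gradient is in the 47–75 m interval — the pycnocline.

47–75 m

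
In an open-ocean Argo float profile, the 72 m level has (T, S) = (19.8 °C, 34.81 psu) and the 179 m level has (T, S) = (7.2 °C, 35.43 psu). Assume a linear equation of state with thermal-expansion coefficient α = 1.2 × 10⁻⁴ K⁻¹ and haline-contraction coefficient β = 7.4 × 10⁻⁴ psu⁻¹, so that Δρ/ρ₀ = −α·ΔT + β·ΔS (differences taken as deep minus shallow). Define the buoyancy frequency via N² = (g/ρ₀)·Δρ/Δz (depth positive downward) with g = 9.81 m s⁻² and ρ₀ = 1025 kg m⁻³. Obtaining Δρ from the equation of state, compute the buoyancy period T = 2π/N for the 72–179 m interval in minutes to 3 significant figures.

ΔT = -12.6 K, ΔS = +0.62 psu (deep − shallow).
Δρ/ρ₀ = −αΔT + βΔS = 1.512 × 10⁻³ + 4.588 × 10⁻⁴ = 1.9708 × 10⁻³, so Δρ ≈ 2.020 kg m⁻³.
N² = (g/ρ₀)·Δρ/Δz = g·(Δρ/ρ₀)/Δz = 9.81 × 1.9708 × 10⁻³ / 107 = 1.8069 × 10⁻⁴ s⁻².
N = √(1.8069 × 10⁻⁴) = 0.013442 rad s⁻¹ → T = 2π/N = 467.43 s = 7.7905 min ≈ 7.79 min.

7.79 min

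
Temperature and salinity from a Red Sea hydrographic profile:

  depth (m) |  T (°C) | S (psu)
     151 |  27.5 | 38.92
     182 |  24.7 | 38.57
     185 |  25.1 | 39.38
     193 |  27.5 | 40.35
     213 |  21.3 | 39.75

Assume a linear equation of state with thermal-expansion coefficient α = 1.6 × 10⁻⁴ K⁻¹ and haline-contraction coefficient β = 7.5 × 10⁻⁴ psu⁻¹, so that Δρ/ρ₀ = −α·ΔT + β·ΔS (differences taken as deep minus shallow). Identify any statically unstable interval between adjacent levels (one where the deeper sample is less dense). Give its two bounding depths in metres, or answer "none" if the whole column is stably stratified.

Evaluate Δρ/ρ₀ = −αΔT + βΔS across each adjacent pair:
  151–182 m: −αΔT+βΔS = −(1.6 × 10⁻⁴)(-2.8)+(7.5 × 10⁻⁴)(-0.35) = 1.9 × 10⁻⁴ → stable
  182–185 m: −αΔT+βΔS = −(1.6 × 10⁻⁴)(+0.4)+(7.5 × 10⁻⁴)(+0.81) = 5.4 × 10⁻⁴ → stable
  185–193 m: −αΔT+βΔS = −(1.6 × 10⁻⁴)(+2.4)+(7.5 × 10⁻⁴)(+0.97) = 3.4 × 10⁻⁴ → stable
  193–213 m: −αΔT+βΔS = −(1.6 × 10⁻⁴)(-6.2)+(7.5 × 10⁻⁴)(-0.60) = 5.4 × 10⁻⁴ → stable
Every interval has Δρ > 0: the column is stably stratified throughout.

none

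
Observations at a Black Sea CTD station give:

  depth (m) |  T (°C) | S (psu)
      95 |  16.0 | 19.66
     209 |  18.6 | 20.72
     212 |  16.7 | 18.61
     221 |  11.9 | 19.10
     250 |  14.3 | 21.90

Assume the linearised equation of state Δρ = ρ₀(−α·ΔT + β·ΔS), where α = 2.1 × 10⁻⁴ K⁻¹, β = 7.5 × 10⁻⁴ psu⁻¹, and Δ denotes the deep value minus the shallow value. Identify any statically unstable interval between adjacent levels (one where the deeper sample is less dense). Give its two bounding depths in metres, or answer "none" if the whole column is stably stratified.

Evaluate Δρ/ρ₀ = −αΔT + βΔS across each adjacent pair:
  95–209 m: −αΔT+βΔS = −(2.1 × 10⁻⁴)(+2.6)+(7.5 × 10⁻⁴)(+1.06) = 2.5 × 10⁻⁴ → stable
  209–212 m: −αΔT+βΔS = −(2.1 × 10⁻⁴)(-1.9)+(7.5 × 10⁻⁴)(-2.11) = -1.2 × 10⁻³ → UNSTABLE
  212–221 m: −αΔT+βΔS = −(2.1 × 10⁻⁴)(-4.8)+(7.5 × 10⁻⁴)(+0.49) = 1.4 × 10⁻³ → stable
  221–250 m: −αΔT+βΔS = −(2.1 × 10⁻⁴)(+2.4)+(7.5 × 10⁻⁴)(+2.80) = 1.6 × 10⁻³ → stable
The 209–212 m interval has Δρ < 0: lighter water underlies denser water.

209–212 m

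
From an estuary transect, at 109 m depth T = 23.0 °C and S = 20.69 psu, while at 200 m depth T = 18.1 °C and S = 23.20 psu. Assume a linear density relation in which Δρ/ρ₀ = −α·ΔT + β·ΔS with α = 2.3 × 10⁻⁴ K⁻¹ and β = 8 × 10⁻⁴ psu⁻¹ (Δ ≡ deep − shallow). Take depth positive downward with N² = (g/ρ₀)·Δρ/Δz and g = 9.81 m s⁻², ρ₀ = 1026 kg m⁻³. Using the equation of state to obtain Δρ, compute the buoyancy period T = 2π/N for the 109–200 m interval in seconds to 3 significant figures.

ΔT = -4.9 K, ΔS = +2.51 psu (deep − shallow).
Δρ/ρ₀ = −αΔT + βΔS = 1.127 × 10⁻³ + 2.008 × 10⁻³ = 3.135 × 10⁻³, so Δρ ≈ 3.217 kg m⁻³.
N² = (g/ρ₀)·Δρ/Δz = g·(Δρ/ρ₀)/Δz = 9.81 × 3.135 × 10⁻³ / 91 = 3.3796 × 10⁻⁴ s⁻².
N = √(3.3796 × 10⁻⁴) = 0.018384 rad s⁻¹ → T = 2π/N = 341.77 s ≈ 342 s.

342 s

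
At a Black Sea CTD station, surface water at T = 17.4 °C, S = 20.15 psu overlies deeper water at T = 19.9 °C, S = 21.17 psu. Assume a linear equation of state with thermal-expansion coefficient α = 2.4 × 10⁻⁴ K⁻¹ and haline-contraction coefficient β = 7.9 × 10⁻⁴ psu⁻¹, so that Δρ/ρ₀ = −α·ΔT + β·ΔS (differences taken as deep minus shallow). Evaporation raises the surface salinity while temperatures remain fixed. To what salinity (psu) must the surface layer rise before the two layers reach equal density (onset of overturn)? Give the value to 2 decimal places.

20.41 psu

Neutral buoyancy requires −α(T_deep − T_surf) + β(S_deep − S_surf′) = 0.
S_surf′ = S_deep − (α/β)·ΔT = 21.17 − (2.4 × 10⁻⁴/7.9 × 10⁻⁴)·(+2.5) = 20.4105 psu.
Increase required: 20.4105 − 20.15 = 0.2605 psu.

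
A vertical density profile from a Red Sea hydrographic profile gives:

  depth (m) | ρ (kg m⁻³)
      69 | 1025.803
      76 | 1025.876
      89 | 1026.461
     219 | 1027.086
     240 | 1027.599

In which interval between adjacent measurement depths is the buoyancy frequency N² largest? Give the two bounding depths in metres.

Compute the density gradient over each adjacent pair:
  69–76 m: Δρ/Δz = 0.073/7 = 0.010 kg m⁻⁴
  76–89 m: Δρ/Δz = 0.585/13 = 0.045 kg m⁻⁴
  89–219 m: Δρ/Δz = 0.625/130 = 4.8 × 10⁻³ kg m⁻⁴
  219–240 m: Δρ/Δz = 0.513/21 = 0.024 kg m⁻⁴
The largest gradient is in the 76–89 m interval — the pycnocline.

76–89 m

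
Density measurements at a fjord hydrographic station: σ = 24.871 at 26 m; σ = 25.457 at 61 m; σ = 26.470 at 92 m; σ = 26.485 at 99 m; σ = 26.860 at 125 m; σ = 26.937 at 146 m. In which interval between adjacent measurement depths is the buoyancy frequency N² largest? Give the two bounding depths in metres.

Compute the density gradient over each adjacent pair:
  26–61 m: Δρ/Δz = 0.586/35 = 0.017 kg m⁻⁴
  61–92 m: Δρ/Δz = 1.013/31 = 0.033 kg m⁻⁴
  92–99 m: Δρ/Δz = 0.015/7 = 2.1 × 10⁻³ kg m⁻⁴
  99–125 m: Δρ/Δz = 0.375/26 = 0.014 kg m⁻⁴
  125–146 m: Δρ/Δz = 0.077/21 = 3.7 × 10⁻³ kg m⁻⁴
The largest gradient is in the 61–92 m interval — the pycnocline.

61–92 m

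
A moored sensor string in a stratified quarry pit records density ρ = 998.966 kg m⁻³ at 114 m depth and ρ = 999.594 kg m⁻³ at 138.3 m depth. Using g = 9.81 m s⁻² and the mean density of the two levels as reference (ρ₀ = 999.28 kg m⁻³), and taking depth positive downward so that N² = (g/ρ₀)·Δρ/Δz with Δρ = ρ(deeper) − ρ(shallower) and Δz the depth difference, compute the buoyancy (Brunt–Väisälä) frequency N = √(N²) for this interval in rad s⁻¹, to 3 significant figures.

0.0159 rad s⁻¹

Δρ = 999.594 − 998.966 = 0.628 kg m⁻³ over Δz = 138.3 − 114 = 24.3 m.
N² = (9.81/999.28) × (0.628/24.3) = 2.5371 × 10⁻⁴ s⁻².
N = √(2.5371 × 10⁻⁴) = 0.015928 rad s⁻¹ ≈ 0.0159 rad s⁻¹.
N² > 0, so the interval is statically stable.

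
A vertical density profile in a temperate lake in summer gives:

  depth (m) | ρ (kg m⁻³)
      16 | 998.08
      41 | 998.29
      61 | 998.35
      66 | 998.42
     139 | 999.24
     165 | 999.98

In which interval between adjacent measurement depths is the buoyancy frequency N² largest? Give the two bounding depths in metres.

139–165 m

Compute the density gradient over each adjacent pair:
  16–41 m: Δρ/Δz = 0.21/25 = 8.4 × 10⁻³ kg m⁻⁴
  41–61 m: Δρ/Δz = 0.06/20 = 3.0 × 10⁻³ kg m⁻⁴
  61–66 m: Δρ/Δz = 0.07/5 = 0.014 kg m⁻⁴
  66–139 m: Δρ/Δz = 0.82/73 = 0.011 kg m⁻⁴
  139–165 m: Δρ/Δz = 0.74/26 = 0.028 kg m⁻⁴
The largest gradient is in the 139–165 m interval — the pycnocline.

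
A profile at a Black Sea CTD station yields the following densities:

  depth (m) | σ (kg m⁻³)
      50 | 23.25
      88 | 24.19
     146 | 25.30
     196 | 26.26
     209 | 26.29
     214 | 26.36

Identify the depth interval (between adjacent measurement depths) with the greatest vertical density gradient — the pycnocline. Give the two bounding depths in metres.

Compute the density gradient over each adjacent pair:
  50–88 m: Δρ/Δz = 0.94/38 = 0.025 kg m⁻⁴
  88–146 m: Δρ/Δz = 1.11/58 = 0.019 kg m⁻⁴
  146–196 m: Δρ/Δz = 0.96/50 = 0.019 kg m⁻⁴
  196–209 m: Δρ/Δz = 0.03/13 = 2.3 × 10⁻³ kg m⁻⁴
  209–214 m: Δρ/Δz = 0.07/5 = 0.014 kg m⁻⁴
The largest gradient is in the 50–88 m interval — the pycnocline.

50–88 m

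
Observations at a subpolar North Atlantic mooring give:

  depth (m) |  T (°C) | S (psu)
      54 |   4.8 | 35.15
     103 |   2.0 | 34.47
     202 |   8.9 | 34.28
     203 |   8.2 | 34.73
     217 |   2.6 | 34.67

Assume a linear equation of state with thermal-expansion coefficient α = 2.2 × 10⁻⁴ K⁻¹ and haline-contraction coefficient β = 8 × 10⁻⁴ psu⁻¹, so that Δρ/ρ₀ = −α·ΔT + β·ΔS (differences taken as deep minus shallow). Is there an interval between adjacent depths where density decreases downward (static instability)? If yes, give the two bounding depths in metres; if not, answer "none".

Evaluate Δρ/ρ₀ = −αΔT + βΔS across each adjacent pair:
  54–103 m: −αΔT+βΔS = −(2.2 × 10⁻⁴)(-2.8)+(8 × 10⁻⁴)(-0.68) = 7.2 × 10⁻⁵ → stable
  103–202 m: −αΔT+βΔS = −(2.2 × 10⁻⁴)(+6.9)+(8 × 10⁻⁴)(-0.19) = -1.7 × 10⁻³ → UNSTABLE
  202–203 m: −αΔT+βΔS = −(2.2 × 10⁻⁴)(-0.7)+(8 × 10⁻⁴)(+0.45) = 5.1 × 10⁻⁴ → stable
  203–217 m: −αΔT+βΔS = −(2.2 × 10⁻⁴)(-5.6)+(8 × 10⁻⁴)(-0.06) = 1.2 × 10⁻³ → stable
The 103–202 m interval has Δρ < 0: lighter water underlies denser water.

103–202 m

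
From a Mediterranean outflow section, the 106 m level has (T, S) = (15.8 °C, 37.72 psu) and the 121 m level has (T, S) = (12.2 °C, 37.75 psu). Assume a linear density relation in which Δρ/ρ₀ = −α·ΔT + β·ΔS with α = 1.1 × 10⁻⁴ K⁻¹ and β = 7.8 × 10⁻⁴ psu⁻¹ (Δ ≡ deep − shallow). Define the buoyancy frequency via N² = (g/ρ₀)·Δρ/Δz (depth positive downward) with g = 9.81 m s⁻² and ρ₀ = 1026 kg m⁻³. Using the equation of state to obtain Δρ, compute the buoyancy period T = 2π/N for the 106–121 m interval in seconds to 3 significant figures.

379 s

ΔT = -3.6 K, ΔS = +0.03 psu (deep − shallow).
Δρ/ρ₀ = −αΔT + βΔS = 3.96 × 10⁻⁴ + 2.34 × 10⁻⁵ = 4.194 × 10⁻⁴, so Δρ ≈ 0.4303 kg m⁻³.
N² = (g/ρ₀)·Δρ/Δz = g·(Δρ/ρ₀)/Δz = 9.81 × 4.194 × 10⁻⁴ / 15 = 2.7429 × 10⁻⁴ s⁻².
N = √(2.7429 × 10⁻⁴) = 0.016562 rad s⁻¹ → T = 2π/N = 379.37 s ≈ 379 s.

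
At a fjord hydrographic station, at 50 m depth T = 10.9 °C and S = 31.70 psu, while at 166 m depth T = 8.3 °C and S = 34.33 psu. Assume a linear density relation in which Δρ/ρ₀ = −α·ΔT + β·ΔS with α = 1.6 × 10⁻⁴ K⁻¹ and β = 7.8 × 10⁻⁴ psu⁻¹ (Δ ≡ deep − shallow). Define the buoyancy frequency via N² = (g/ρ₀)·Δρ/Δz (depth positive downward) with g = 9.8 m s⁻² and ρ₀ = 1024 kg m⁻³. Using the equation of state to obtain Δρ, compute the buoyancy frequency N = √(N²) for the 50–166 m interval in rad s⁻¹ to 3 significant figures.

0.0144 rad s⁻¹

ΔT = -2.6 K, ΔS = +2.63 psu (deep − shallow).
Δρ/ρ₀ = −αΔT + βΔS = 4.16 × 10⁻⁴ + 2.0514 × 10⁻³ = 2.4674 × 10⁻³, so Δρ ≈ 2.527 kg m⁻³.
N² = (g/ρ₀)·Δρ/Δz = g·(Δρ/ρ₀)/Δz = 9.8 × 2.4674 × 10⁻³ / 116 = 2.0845 × 10⁻⁴ s⁻².
N = √(2.0845 × 10⁻⁴) = 0.014438 rad s⁻¹ ≈ 0.0144 rad s⁻¹.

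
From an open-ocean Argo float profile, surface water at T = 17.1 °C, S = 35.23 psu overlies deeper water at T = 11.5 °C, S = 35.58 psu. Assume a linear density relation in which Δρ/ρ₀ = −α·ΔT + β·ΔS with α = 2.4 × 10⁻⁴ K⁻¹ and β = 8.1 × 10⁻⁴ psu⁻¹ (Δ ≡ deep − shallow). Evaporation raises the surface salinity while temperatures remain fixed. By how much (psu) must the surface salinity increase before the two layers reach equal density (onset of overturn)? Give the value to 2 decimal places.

Neutral buoyancy requires −α(T_deep − T_surf) + β(S_deep − S_surf′) = 0.
S_surf′ = S_deep − (α/β)·ΔT = 35.58 − (2.4 × 10⁻⁴/8.1 × 10⁻⁴)·(-5.6) = 37.2393 psu.
Increase required: 37.2393 − 35.23 = 2.0093 psu.

2.01 psu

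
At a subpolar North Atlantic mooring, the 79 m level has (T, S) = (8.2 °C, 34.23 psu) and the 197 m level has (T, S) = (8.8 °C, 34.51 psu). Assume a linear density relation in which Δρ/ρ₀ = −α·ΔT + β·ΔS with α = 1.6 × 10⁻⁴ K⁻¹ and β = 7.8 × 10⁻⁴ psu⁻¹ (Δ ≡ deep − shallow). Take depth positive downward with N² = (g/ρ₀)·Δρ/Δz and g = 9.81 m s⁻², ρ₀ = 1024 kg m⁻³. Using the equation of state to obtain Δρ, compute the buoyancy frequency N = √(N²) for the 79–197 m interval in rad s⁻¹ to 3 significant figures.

3.19 × 10⁻³ rad s⁻¹

ΔT = +0.6 K, ΔS = +0.28 psu (deep − shallow).
Δρ/ρ₀ = −αΔT + βΔS = -9.60 × 10⁻⁵ + 2.184 × 10⁻⁴ = 1.224 × 10⁻⁴, so Δρ ≈ 0.1253 kg m⁻³.
N² = (g/ρ₀)·Δρ/Δz = g·(Δρ/ρ₀)/Δz = 9.81 × 1.224 × 10⁻⁴ / 118 = 1.0176 × 10⁻⁵ s⁻².
N = √(1.0176 × 10⁻⁵) = 3.1900 × 10⁻³ rad s⁻¹ ≈ 3.19 × 10⁻³ rad s⁻¹.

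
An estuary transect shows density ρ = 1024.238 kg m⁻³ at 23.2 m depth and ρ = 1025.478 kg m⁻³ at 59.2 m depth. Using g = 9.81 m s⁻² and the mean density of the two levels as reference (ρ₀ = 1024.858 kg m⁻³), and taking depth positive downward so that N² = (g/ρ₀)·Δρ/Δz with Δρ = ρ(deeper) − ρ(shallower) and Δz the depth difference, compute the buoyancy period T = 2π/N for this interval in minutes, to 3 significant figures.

Δρ = 1025.478 − 1024.238 = 1.240 kg m⁻³ over Δz = 59.2 − 23.2 = 36 m.
N² = (9.81/1024.858) × (1.240/36) = 3.2970 × 10⁻⁴ s⁻².
N = √(3.2970 × 10⁻⁴) = 0.018158 rad s⁻¹, so T = 2π/N = 346.03 s = 5.7672 min ≈ 5.77 min.

5.77 min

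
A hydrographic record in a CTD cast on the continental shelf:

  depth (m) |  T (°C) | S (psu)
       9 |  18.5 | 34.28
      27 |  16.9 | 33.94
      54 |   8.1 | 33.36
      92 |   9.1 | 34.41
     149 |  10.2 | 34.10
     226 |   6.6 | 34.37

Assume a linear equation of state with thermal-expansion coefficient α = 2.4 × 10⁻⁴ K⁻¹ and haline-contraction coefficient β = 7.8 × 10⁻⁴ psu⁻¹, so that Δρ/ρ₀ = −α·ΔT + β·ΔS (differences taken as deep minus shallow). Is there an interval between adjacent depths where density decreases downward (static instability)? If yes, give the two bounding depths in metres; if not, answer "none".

92–149 m

Evaluate Δρ/ρ₀ = −αΔT + βΔS across each adjacent pair:
  9–27 m: −αΔT+βΔS = −(2.4 × 10⁻⁴)(-1.6)+(7.8 × 10⁻⁴)(-0.34) = 1.2 × 10⁻⁴ → stable
  27–54 m: −αΔT+βΔS = −(2.4 × 10⁻⁴)(-8.8)+(7.8 × 10⁻⁴)(-0.58) = 1.7 × 10⁻³ → stable
  54–92 m: −αΔT+βΔS = −(2.4 × 10⁻⁴)(+1.0)+(7.8 × 10⁻⁴)(+1.05) = 5.8 × 10⁻⁴ → stable
  92–149 m: −αΔT+βΔS = −(2.4 × 10⁻⁴)(+1.1)+(7.8 × 10⁻⁴)(-0.31) = -5.1 × 10⁻⁴ → UNSTABLE
  149–226 m: −αΔT+βΔS = −(2.4 × 10⁻⁴)(-3.6)+(7.8 × 10⁻⁴)(+0.27) = 1.1 × 10⁻³ → stable
The 92–149 m interval has Δρ < 0: lighter water underlies denser water.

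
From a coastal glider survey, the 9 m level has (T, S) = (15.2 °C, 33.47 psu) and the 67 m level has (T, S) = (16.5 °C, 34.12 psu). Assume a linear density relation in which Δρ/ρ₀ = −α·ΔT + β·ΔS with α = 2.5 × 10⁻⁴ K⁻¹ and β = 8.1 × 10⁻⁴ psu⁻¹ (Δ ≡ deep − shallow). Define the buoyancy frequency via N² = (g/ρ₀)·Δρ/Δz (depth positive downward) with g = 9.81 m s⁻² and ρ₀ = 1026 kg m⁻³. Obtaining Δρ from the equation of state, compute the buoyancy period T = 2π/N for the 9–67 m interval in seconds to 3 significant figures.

ΔT = +1.3 K, ΔS = +0.65 psu (deep − shallow).
Δρ/ρ₀ = −αΔT + βΔS = -3.25 × 10⁻⁴ + 5.265 × 10⁻⁴ = 2.015 × 10⁻⁴, so Δρ ≈ 0.2067 kg m⁻³.
N² = (g/ρ₀)·Δρ/Δz = g·(Δρ/ρ₀)/Δz = 9.81 × 2.015 × 10⁻⁴ / 58 = 3.4081 × 10⁻⁵ s⁻².
N = √(3.4081 × 10⁻⁵) = 5.8379 × 10⁻³ rad s⁻¹ → T = 2π/N = 1.0763 × 10³ s ≈ 1.08 × 10³ s.

1.08 × 10³ s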